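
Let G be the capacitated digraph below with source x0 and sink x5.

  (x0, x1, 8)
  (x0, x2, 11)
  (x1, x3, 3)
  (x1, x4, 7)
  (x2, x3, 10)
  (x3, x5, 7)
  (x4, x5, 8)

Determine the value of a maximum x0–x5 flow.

14

Augment x0→x1→x3→x5: bottleneck 3, flow now 3.
Augment x0→x1→x4→x5: bottleneck 5, flow now 8.
Augment x0→x2→x3→x5: bottleneck 4, flow now 12.
Augment x0→x2→x3→x1→x4→x5: bottleneck 2, flow now 14. (uses reverse residual edge)
No augmenting path remains; maximum flow = 14.
In the residual graph, reachable from x0: {x0, x1, x2, x3}.
Min-cut edges: x1→x4 (7), x3→x5 (7); capacity 7 + 7 = 14.
This cut is saturated, so no flow can exceed 14.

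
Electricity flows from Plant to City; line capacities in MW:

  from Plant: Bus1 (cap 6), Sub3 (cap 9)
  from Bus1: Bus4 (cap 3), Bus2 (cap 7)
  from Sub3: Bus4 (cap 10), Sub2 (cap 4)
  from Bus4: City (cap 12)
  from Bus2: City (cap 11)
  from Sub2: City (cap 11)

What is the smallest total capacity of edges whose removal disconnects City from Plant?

15

Augment Plant→Bus1→Bus4→City: bottleneck 3, flow now 3.
Augment Plant→Bus1→Bus2→City: bottleneck 3, flow now 6.
Augment Plant→Sub3→Bus4→City: bottleneck 9, flow now 15.
No augmenting path remains; maximum flow = 15.
By max-flow min-cut, the minimum cut capacity equals the max flow.
In the residual graph, reachable from Plant: {Plant}.
Min-cut edges: Plant→Bus1 (6), Plant→Sub3 (9); capacity 6 + 9 = 15.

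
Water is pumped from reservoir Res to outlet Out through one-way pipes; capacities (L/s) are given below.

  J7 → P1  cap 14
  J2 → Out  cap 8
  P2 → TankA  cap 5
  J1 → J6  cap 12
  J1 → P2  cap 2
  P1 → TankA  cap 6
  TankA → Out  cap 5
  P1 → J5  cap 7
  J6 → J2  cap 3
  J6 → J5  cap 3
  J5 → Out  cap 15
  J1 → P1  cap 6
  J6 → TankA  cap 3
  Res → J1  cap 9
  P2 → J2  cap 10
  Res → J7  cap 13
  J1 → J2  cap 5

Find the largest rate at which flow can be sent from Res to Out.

Augment Res→J1→J2→Out: bottleneck 5, flow now 5.
Augment Res→J1→P2→J2→Out: bottleneck 2, flow now 7.
Augment Res→J1→P1→TankA→Out: bottleneck 2, flow now 9.
Augment Res→J7→P1→TankA→Out: bottleneck 3, flow now 12.
Augment Res→J7→P1→J5→Out: bottleneck 7, flow now 19.
Augment Res→J7→P1→J1→J6→J2→Out: bottleneck 1, flow now 20. (uses reverse residual edge)
Augment Res→J7→P1→J1→J6→J5→Out: bottleneck 1, flow now 21. (uses reverse residual edge)
No augmenting path remains; maximum flow = 21.
In the residual graph, reachable from Res: {Res, J7, P1, TankA}.
Min-cut edges: Res→J1 (9), P1→J5 (7), TankA→Out (5); capacity 9 + 7 + 5 = 21.
This cut is saturated, so no flow can exceed 21.

21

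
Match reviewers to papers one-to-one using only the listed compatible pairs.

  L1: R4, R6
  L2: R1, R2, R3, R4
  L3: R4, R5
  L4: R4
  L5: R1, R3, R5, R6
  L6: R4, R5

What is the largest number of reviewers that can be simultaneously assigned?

5

Unit-capacity flow: source→left, listed edges, right→sink; max matching = max flow.
Augmenting path L1→R4 (+1); matched 1.
Augmenting path L2→R1 (+1); matched 2.
Augmenting path L3→R5 (+1); matched 3.
Augmenting path L5→R3 (+1); matched 4.
Augmenting path L4→R4→L1→R6 (+1); matched 5.
No augmenting path remains; maximum matching = 5.
König certificate: {L1, L2, L5, R4, R5} is a vertex cover of size 5 (every listed pair touches it), so no matching can be larger.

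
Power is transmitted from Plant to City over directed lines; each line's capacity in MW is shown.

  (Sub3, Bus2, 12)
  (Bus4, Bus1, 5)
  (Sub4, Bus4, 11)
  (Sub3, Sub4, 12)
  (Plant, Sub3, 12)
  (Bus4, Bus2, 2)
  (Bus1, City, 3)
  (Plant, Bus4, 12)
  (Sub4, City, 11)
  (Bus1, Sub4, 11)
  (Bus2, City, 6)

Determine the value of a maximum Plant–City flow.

19

Augment Plant→Sub3→Bus2→City: bottleneck 6, flow now 6.
Augment Plant→Sub3→Sub4→City: bottleneck 6, flow now 12.
Augment Plant→Bus4→Bus1→City: bottleneck 3, flow now 15.
Augment Plant→Bus4→Bus1→Sub4→City: bottleneck 2, flow now 17.
Augment Plant→Bus4→Bus2→Sub3→Sub4→City: bottleneck 2, flow now 19. (uses reverse residual edge)
No augmenting path remains; maximum flow = 19.
In the residual graph, reachable from Plant: {Plant, Bus4}.
Min-cut edges: Plant→Sub3 (12), Bus4→Bus1 (5), Bus4→Bus2 (2); capacity 12 + 5 + 2 = 19.
This cut is saturated, so no flow can exceed 19.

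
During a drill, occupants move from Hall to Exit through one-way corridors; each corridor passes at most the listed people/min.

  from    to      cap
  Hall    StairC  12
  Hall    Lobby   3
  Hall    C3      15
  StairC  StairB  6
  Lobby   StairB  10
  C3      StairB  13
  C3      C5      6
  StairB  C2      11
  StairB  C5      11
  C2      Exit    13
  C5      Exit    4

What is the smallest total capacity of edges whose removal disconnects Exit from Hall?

Augment Hall→C3→C5→Exit: bottleneck 4, flow now 4.
Augment Hall→StairC→StairB→C2→Exit: bottleneck 6, flow now 10.
Augment Hall→Lobby→StairB→C2→Exit: bottleneck 3, flow now 13.
Augment Hall→C3→StairB→C2→Exit: bottleneck 2, flow now 15.
No augmenting path remains; maximum flow = 15.
By max-flow min-cut, the minimum cut capacity equals the max flow.
In the residual graph, reachable from Hall: {Hall, StairC, Lobby, C3, StairB, C5}.
Min-cut edges: StairB→C2 (11), C5→Exit (4); capacity 11 + 4 = 15.

15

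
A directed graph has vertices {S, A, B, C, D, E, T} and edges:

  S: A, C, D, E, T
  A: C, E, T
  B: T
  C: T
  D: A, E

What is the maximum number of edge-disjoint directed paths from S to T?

Assign every edge capacity 1; by Menger, the answer equals the max flow.
Path S→T (+1); total 1.
Path S→A→T (+1); total 2.
Path S→C→T (+1); total 3.
No residual S→T path; max flow = 3.
Certifying cut of size 3: {A→T, C→T, S→T}.

3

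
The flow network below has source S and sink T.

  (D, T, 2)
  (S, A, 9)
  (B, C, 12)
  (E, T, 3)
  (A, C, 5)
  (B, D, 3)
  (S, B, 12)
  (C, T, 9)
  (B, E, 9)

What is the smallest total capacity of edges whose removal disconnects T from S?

14

Augment S→A→C→T: bottleneck 5, flow now 5.
Augment S→B→C→T: bottleneck 4, flow now 9.
Augment S→B→D→T: bottleneck 2, flow now 11.
Augment S→B→E→T: bottleneck 3, flow now 14.
No augmenting path remains; maximum flow = 14.
By max-flow min-cut, the minimum cut capacity equals the max flow.
In the residual graph, reachable from S: {S, A, B, C, D, E}.
Min-cut edges: C→T (9), D→T (2), E→T (3); capacity 9 + 2 + 3 = 14.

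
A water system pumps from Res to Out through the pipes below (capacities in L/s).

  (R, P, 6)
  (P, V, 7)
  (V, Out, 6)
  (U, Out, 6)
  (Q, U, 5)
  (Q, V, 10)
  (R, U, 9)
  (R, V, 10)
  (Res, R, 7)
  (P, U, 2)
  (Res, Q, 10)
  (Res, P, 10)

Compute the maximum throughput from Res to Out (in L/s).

12

Augment Res→P→U→Out: bottleneck 2, flow now 2.
Augment Res→P→V→Out: bottleneck 6, flow now 8.
Augment Res→Q→U→Out: bottleneck 4, flow now 12.
No augmenting path remains; maximum flow = 12.
In the residual graph, reachable from Res: {Res, P, Q, R, U, V}.
Min-cut edges: U→Out (6), V→Out (6); capacity 6 + 6 = 12.
This cut is saturated, so no flow can exceed 12.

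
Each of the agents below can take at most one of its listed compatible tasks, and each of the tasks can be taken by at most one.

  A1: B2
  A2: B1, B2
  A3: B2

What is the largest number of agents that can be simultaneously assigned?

2

Unit-capacity flow: source→left, listed edges, right→sink; max matching = max flow.
Augmenting path A1→B2 (+1); matched 1.
Augmenting path A2→B1 (+1); matched 2.
No augmenting path remains; maximum matching = 2.
König certificate: {A2, B2} is a vertex cover of size 2 (every listed pair touches it), so no matching can be larger.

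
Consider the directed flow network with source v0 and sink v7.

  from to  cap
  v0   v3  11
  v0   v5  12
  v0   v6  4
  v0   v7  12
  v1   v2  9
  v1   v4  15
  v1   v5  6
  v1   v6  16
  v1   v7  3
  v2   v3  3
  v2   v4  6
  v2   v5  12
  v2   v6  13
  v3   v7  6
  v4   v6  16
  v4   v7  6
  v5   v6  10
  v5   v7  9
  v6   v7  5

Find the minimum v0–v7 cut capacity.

32

Augment v0→v7: bottleneck 12, flow now 12.
Augment v0→v3→v7: bottleneck 6, flow now 18.
Augment v0→v5→v7: bottleneck 9, flow now 27.
Augment v0→v6→v7: bottleneck 4, flow now 31.
Augment v0→v5→v6→v7: bottleneck 1, flow now 32.
No augmenting path remains; maximum flow = 32.
By max-flow min-cut, the minimum cut capacity equals the max flow.
In the residual graph, reachable from v0: {v0, v3, v5, v6}.
Min-cut edges: v0→v7 (12), v3→v7 (6), v5→v7 (9), v6→v7 (5); capacity 12 + 6 + 9 + 5 = 32.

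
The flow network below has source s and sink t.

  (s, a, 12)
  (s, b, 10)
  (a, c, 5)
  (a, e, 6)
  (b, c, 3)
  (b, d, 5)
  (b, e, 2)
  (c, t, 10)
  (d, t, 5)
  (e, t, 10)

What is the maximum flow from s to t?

21

Augment s→a→c→t: bottleneck 5, flow now 5.
Augment s→a→e→t: bottleneck 6, flow now 11.
Augment s→b→c→t: bottleneck 3, flow now 14.
Augment s→b→d→t: bottleneck 5, flow now 19.
Augment s→b→e→t: bottleneck 2, flow now 21.
No augmenting path remains; maximum flow = 21.
In the residual graph, reachable from s: {s, a}.
Min-cut edges: s→b (10), a→c (5), a→e (6); capacity 10 + 5 + 6 = 21.
This cut is saturated, so no flow can exceed 21.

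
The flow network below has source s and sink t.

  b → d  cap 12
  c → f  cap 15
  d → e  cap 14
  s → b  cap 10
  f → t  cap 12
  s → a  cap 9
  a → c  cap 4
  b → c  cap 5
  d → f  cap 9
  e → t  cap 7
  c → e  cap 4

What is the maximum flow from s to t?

Augment s→a→c→e→t: bottleneck 4, flow now 4.
Augment s→b→c→f→t: bottleneck 5, flow now 9.
Augment s→b→d→e→t: bottleneck 3, flow now 12.
Augment s→b→d→f→t: bottleneck 2, flow now 14.
No augmenting path remains; maximum flow = 14.
In the residual graph, reachable from s: {s, a}.
Min-cut edges: s→b (10), a→c (4); capacity 10 + 4 = 14.
This cut is saturated, so no flow can exceed 14.

14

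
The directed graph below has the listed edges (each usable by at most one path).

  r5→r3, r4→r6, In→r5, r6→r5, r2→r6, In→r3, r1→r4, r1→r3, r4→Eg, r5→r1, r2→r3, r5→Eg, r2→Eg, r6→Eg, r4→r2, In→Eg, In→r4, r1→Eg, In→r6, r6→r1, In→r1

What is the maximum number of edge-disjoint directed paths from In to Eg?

Assign every edge capacity 1; by Menger, the answer equals the max flow.
Path In→Eg (+1); total 1.
Path In→r1→Eg (+1); total 2.
Path In→r4→Eg (+1); total 3.
Path In→r5→Eg (+1); total 4.
Path In→r6→Eg (+1); total 5.
No residual In→Eg path; max flow = 5.
Certifying cut of size 5: {In→Eg, In→r1, In→r4, In→r5, In→r6}.

5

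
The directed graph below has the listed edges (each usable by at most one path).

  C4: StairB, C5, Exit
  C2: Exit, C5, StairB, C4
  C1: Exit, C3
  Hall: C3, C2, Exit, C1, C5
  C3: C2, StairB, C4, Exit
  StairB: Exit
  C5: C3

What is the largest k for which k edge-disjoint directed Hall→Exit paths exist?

Assign every edge capacity 1; by Menger, the answer equals the max flow.
Path Hall→Exit (+1); total 1.
Path Hall→C3→Exit (+1); total 2.
Path Hall→C2→Exit (+1); total 3.
Path Hall→C1→Exit (+1); total 4.
Path Hall→C5→C3→C4→Exit (+1); total 5.
No residual Hall→Exit path; max flow = 5.
Certifying cut of size 5: {Hall→C1, Hall→C2, Hall→C3, Hall→C5, Hall→Exit}.

5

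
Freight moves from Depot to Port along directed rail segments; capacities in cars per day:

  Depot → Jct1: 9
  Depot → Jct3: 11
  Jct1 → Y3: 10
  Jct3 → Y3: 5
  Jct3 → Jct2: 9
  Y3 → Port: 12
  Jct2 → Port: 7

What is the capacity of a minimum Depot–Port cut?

19

Augment Depot→Jct1→Y3→Port: bottleneck 9, flow now 9.
Augment Depot→Jct3→Y3→Port: bottleneck 3, flow now 12.
Augment Depot→Jct3→Jct2→Port: bottleneck 7, flow now 19.
No augmenting path remains; maximum flow = 19.
By max-flow min-cut, the minimum cut capacity equals the max flow.
In the residual graph, reachable from Depot: {Depot, Jct1, Jct3, Y3, Jct2}.
Min-cut edges: Y3→Port (12), Jct2→Port (7); capacity 12 + 7 = 19.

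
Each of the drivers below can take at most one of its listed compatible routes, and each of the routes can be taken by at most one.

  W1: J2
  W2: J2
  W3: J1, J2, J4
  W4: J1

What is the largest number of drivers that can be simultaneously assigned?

Unit-capacity flow: source→left, listed edges, right→sink; max matching = max flow.
Augmenting path W1→J2 (+1); matched 1.
Augmenting path W3→J1 (+1); matched 2.
Augmenting path W4→J1→W3→J4 (+1); matched 3.
No augmenting path remains; maximum matching = 3.
König certificate: {W3, W4, J2} is a vertex cover of size 3 (every listed pair touches it), so no matching can be larger.

3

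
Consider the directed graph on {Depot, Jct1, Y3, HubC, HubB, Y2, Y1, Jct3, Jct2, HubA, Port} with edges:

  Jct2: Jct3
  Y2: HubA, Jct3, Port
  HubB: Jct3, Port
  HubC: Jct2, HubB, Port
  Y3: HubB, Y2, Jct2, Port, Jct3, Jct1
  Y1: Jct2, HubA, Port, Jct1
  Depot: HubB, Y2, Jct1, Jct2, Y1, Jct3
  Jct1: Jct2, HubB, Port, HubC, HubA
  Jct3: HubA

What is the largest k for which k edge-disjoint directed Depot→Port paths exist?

Assign every edge capacity 1; by Menger, the answer equals the max flow.
Path Depot→Jct1→Port (+1); total 1.
Path Depot→HubB→Port (+1); total 2.
Path Depot→Y2→Port (+1); total 3.
Path Depot→Y1→Port (+1); total 4.
No residual Depot→Port path; max flow = 4.
Certifying cut of size 4: {Depot→HubB, Depot→Jct1, Depot→Y1, Depot→Y2}.

4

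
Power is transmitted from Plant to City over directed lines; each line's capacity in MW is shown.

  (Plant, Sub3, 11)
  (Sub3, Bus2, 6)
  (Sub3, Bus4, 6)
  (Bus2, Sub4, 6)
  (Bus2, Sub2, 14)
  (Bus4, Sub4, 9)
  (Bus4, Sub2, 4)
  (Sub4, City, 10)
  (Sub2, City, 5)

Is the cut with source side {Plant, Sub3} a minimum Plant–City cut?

No — its capacity is 12, but the minimum cut has capacity 11.

Given cut capacity: 6 + 6 = 12.
Augment Plant→Sub3→Bus2→Sub4→City: bottleneck 6, flow now 6.
Augment Plant→Sub3→Bus4→Sub4→City: bottleneck 4, flow now 10.
Augment Plant→Sub3→Bus4→Sub2→City: bottleneck 1, flow now 11.
No augmenting path remains; maximum flow = 11.
In the residual graph, reachable from Plant: {Plant}.
Min-cut edges: Plant→Sub3 (11); capacity 11 = 11.
Cut capacity 12 exceeds the max flow 11, so it is not minimum.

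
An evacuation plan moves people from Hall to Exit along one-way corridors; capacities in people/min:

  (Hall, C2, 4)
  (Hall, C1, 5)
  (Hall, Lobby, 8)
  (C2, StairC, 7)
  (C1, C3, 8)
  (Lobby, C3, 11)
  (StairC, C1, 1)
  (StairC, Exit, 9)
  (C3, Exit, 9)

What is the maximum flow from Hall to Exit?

13

Augment Hall→C2→StairC→Exit: bottleneck 4, flow now 4.
Augment Hall→C1→C3→Exit: bottleneck 5, flow now 9.
Augment Hall→Lobby→C3→Exit: bottleneck 4, flow now 13.
No augmenting path remains; maximum flow = 13.
In the residual graph, reachable from Hall: {Hall, C1, Lobby, C3}.
Min-cut edges: Hall→C2 (4), C3→Exit (9); capacity 4 + 9 = 13.
This cut is saturated, so no flow can exceed 13.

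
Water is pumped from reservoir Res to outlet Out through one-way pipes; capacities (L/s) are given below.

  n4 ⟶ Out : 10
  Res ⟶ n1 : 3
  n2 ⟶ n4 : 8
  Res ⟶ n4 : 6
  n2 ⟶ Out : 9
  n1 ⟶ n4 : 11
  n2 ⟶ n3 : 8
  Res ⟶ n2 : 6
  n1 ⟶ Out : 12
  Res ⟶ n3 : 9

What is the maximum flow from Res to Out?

Augment Res→n1→Out: bottleneck 3, flow now 3.
Augment Res→n2→Out: bottleneck 6, flow now 9.
Augment Res→n4→Out: bottleneck 6, flow now 15.
No augmenting path remains; maximum flow = 15.
In the residual graph, reachable from Res: {Res, n3}.
Min-cut edges: Res→n1 (3), Res→n2 (6), Res→n4 (6); capacity 3 + 6 + 6 = 15.
This cut is saturated, so no flow can exceed 15.

15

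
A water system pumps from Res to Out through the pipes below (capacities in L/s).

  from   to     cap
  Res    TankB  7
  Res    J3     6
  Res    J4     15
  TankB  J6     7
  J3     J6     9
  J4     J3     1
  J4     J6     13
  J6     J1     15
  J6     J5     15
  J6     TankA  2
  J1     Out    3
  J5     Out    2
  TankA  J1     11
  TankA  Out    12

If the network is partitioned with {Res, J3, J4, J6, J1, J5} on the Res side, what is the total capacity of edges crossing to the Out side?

14

Edges leaving {Res, J3, J4, J6, J1, J5}: Res→TankB (7), J6→TankA (2), J1→Out (3), J5→Out (2).
Cut capacity = 7 + 2 + 3 + 2 = 14.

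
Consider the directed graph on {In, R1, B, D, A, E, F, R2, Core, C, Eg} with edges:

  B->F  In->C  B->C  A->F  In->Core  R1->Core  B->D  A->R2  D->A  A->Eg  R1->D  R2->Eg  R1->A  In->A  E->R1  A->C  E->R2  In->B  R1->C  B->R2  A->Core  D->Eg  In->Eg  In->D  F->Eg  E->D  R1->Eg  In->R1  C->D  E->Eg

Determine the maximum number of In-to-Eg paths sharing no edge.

Assign every edge capacity 1; by Menger, the answer equals the max flow.
Path In→Eg (+1); total 1.
Path In→R1→Eg (+1); total 2.
Path In→D→Eg (+1); total 3.
Path In→A→Eg (+1); total 4.
Path In→B→F→Eg (+1); total 5.
Path In→C→D→A→R2→Eg (+1); total 6.
No residual In→Eg path; max flow = 6.
Certifying cut of size 6: {In→A, In→B, In→C, In→D, In→Eg, In→R1}.

6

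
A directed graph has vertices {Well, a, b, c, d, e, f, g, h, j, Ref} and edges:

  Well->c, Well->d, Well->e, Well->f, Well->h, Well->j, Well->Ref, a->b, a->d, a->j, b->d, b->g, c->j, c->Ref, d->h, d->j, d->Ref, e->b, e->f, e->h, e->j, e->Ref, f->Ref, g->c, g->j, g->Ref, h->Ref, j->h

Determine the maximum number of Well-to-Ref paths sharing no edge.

6

Assign every edge capacity 1; by Menger, the answer equals the max flow.
Path Well→Ref (+1); total 1.
Path Well→c→Ref (+1); total 2.
Path Well→d→Ref (+1); total 3.
Path Well→e→Ref (+1); total 4.
Path Well→f→Ref (+1); total 5.
Path Well→h→Ref (+1); total 6.
No residual Well→Ref path; max flow = 6.
Certifying cut of size 6: {Well→Ref, Well→c, Well→d, Well→e, Well→f, h→Ref}.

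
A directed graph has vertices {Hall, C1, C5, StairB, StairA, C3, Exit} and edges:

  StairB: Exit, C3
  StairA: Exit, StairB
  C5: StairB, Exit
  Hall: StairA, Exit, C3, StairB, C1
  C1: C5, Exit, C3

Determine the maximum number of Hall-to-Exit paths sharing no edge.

Assign every edge capacity 1; by Menger, the answer equals the max flow.
Path Hall→Exit (+1); total 1.
Path Hall→C1→Exit (+1); total 2.
Path Hall→StairB→Exit (+1); total 3.
Path Hall→StairA→Exit (+1); total 4.
No residual Hall→Exit path; max flow = 4.
Certifying cut of size 4: {Hall→C1, Hall→Exit, Hall→StairA, Hall→StairB}.

4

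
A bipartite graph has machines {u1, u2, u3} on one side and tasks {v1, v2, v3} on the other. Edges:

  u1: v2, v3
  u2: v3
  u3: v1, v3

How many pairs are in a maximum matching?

Unit-capacity flow: source→left, listed edges, right→sink; max matching = max flow.
Augmenting path u1→v2 (+1); matched 1.
Augmenting path u2→v3 (+1); matched 2.
Augmenting path u3→v1 (+1); matched 3.
No augmenting path remains; maximum matching = 3.
König certificate: {u1, u2, u3} is a vertex cover of size 3 (every listed pair touches it), so no matching can be larger.

3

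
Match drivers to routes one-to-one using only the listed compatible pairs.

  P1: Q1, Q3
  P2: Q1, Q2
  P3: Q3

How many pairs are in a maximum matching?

Unit-capacity flow: source→left, listed edges, right→sink; max matching = max flow.
Augmenting path P1→Q1 (+1); matched 1.
Augmenting path P2→Q2 (+1); matched 2.
Augmenting path P3→Q3 (+1); matched 3.
No augmenting path remains; maximum matching = 3.
König certificate: {P1, P2, P3} is a vertex cover of size 3 (every listed pair touches it), so no matching can be larger.

3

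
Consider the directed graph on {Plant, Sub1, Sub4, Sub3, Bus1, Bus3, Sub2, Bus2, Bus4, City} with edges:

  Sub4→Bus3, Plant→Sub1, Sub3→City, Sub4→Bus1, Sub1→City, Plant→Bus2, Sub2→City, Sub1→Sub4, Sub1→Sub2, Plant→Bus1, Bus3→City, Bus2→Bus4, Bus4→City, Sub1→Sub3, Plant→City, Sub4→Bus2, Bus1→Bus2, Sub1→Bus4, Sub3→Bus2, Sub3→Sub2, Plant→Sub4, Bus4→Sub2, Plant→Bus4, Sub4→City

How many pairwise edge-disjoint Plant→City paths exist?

5

Assign every edge capacity 1; by Menger, the answer equals the max flow.
Path Plant→City (+1); total 1.
Path Plant→Sub1→City (+1); total 2.
Path Plant→Sub4→City (+1); total 3.
Path Plant→Bus4→City (+1); total 4.
Path Plant→Bus2→Bus4→Sub2→City (+1); total 5.
No residual Plant→City path; max flow = 5.
Certifying cut of size 5: {Bus2→Bus4, Plant→Bus4, Plant→City, Plant→Sub1, Plant→Sub4}.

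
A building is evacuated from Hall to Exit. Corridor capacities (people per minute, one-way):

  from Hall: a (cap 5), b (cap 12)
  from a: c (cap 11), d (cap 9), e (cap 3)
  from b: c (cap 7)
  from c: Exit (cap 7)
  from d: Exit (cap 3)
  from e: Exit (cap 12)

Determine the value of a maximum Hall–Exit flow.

Augment Hall→a→c→Exit: bottleneck 5, flow now 5.
Augment Hall→b→c→Exit: bottleneck 2, flow now 7.
Augment Hall→b→c→a→d→Exit: bottleneck 3, flow now 10. (uses reverse residual edge)
Augment Hall→b→c→a→e→Exit: bottleneck 2, flow now 12. (uses reverse residual edge)
No augmenting path remains; maximum flow = 12.
In the residual graph, reachable from Hall: {Hall, b}.
Min-cut edges: Hall→a (5), b→c (7); capacity 5 + 7 = 12.
This cut is saturated, so no flow can exceed 12.

12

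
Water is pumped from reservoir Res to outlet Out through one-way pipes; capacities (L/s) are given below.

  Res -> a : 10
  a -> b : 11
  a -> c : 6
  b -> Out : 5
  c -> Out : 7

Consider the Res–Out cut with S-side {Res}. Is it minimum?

Yes — it is a minimum cut (capacity 10).

Given cut capacity: 10 = 10.
Augment Res→a→b→Out: bottleneck 5, flow now 5.
Augment Res→a→c→Out: bottleneck 5, flow now 10.
No augmenting path remains; maximum flow = 10.
Cut capacity 10 equals the max flow, so it is a minimum cut.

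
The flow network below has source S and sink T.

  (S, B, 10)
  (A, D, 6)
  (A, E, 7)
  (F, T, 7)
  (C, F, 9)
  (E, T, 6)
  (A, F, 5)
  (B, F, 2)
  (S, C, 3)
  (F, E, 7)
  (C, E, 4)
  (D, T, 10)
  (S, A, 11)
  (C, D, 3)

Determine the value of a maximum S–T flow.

16

Augment S→A→D→T: bottleneck 6, flow now 6.
Augment S→A→E→T: bottleneck 5, flow now 11.
Augment S→B→F→T: bottleneck 2, flow now 13.
Augment S→C→D→T: bottleneck 3, flow now 16.
No augmenting path remains; maximum flow = 16.
In the residual graph, reachable from S: {S, B}.
Min-cut edges: S→A (11), S→C (3), B→F (2); capacity 11 + 3 + 2 = 16.
This cut is saturated, so no flow can exceed 16.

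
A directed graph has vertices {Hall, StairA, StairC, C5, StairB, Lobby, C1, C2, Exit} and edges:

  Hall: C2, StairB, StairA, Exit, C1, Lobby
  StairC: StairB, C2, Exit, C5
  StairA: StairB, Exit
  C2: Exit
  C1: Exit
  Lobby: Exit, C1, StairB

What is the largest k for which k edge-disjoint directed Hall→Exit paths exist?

Assign every edge capacity 1; by Menger, the answer equals the max flow.
Path Hall→Exit (+1); total 1.
Path Hall→StairA→Exit (+1); total 2.
Path Hall→Lobby→Exit (+1); total 3.
Path Hall→C1→Exit (+1); total 4.
Path Hall→C2→Exit (+1); total 5.
No residual Hall→Exit path; max flow = 5.
Certifying cut of size 5: {Hall→C1, Hall→C2, Hall→Exit, Hall→Lobby, Hall→StairA}.

5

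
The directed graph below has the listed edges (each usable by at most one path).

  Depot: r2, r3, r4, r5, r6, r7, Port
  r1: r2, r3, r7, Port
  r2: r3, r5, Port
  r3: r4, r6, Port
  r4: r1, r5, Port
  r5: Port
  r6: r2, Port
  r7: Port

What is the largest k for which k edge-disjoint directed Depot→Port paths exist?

7

Assign every edge capacity 1; by Menger, the answer equals the max flow.
Path Depot→Port (+1); total 1.
Path Depot→r2→Port (+1); total 2.
Path Depot→r3→Port (+1); total 3.
Path Depot→r4→Port (+1); total 4.
Path Depot→r5→Port (+1); total 5.
Path Depot→r6→Port (+1); total 6.
Path Depot→r7→Port (+1); total 7.
No residual Depot→Port path; max flow = 7.
Certifying cut of size 7: {Depot→Port, Depot→r2, Depot→r3, Depot→r4, Depot→r5, Depot→r6, Depot→r7}.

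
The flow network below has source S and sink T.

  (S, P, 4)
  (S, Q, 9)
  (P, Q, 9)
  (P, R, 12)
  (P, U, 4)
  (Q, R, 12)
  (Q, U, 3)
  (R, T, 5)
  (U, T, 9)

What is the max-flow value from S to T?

Augment S→P→R→T: bottleneck 4, flow now 4.
Augment S→Q→R→T: bottleneck 1, flow now 5.
Augment S→Q→U→T: bottleneck 3, flow now 8.
Augment S→Q→R→P→U→T: bottleneck 4, flow now 12. (uses reverse residual edge)
No augmenting path remains; maximum flow = 12.
In the residual graph, reachable from S: {S, Q, R}.
Min-cut edges: S→P (4), Q→U (3), R→T (5); capacity 4 + 3 + 5 = 12.
This cut is saturated, so no flow can exceed 12.

12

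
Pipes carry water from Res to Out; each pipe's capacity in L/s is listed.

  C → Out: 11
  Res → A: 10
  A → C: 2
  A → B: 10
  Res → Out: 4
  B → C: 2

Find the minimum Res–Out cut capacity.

Augment Res→Out: bottleneck 4, flow now 4.
Augment Res→A→C→Out: bottleneck 2, flow now 6.
Augment Res→A→B→C→Out: bottleneck 2, flow now 8.
No augmenting path remains; maximum flow = 8.
By max-flow min-cut, the minimum cut capacity equals the max flow.
In the residual graph, reachable from Res: {Res, A, B}.
Min-cut edges: Res→Out (4), A→C (2), B→C (2); capacity 4 + 2 + 2 = 8.

8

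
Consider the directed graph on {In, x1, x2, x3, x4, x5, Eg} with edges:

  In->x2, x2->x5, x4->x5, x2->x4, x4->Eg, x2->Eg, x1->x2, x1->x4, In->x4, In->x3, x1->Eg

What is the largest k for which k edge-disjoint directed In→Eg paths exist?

Assign every edge capacity 1; by Menger, the answer equals the max flow.
Path In→x2→Eg (+1); total 1.
Path In→x4→Eg (+1); total 2.
No residual In→Eg path; max flow = 2.
Certifying cut of size 2: {In→x2, In→x4}.

2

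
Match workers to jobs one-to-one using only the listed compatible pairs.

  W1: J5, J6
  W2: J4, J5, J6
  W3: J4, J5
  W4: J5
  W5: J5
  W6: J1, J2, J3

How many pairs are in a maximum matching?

4

Unit-capacity flow: source→left, listed edges, right→sink; max matching = max flow.
Augmenting path W1→J5 (+1); matched 1.
Augmenting path W2→J4 (+1); matched 2.
Augmenting path W6→J1 (+1); matched 3.
Augmenting path W3→J4→W2→J6 (+1); matched 4.
No augmenting path remains; maximum matching = 4.
König certificate: {W6, J4, J5, J6} is a vertex cover of size 4 (every listed pair touches it), so no matching can be larger.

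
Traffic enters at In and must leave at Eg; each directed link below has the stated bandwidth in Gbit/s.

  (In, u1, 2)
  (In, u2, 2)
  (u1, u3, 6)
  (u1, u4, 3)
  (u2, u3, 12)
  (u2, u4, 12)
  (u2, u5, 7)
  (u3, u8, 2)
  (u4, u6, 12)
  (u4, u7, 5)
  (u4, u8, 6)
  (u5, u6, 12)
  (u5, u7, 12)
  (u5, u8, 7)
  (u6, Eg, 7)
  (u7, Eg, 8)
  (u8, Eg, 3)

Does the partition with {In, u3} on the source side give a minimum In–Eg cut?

No — its capacity is 6, but the minimum cut has capacity 4.

Given cut capacity: 2 + 2 + 2 = 6.
Augment In→u1→u3→u8→Eg: bottleneck 2, flow now 2.
Augment In→u2→u4→u6→Eg: bottleneck 2, flow now 4.
No augmenting path remains; maximum flow = 4.
In the residual graph, reachable from In: {In}.
Min-cut edges: In→u1 (2), In→u2 (2); capacity 2 + 2 = 4.
Cut capacity 6 exceeds the max flow 4, so it is not minimum.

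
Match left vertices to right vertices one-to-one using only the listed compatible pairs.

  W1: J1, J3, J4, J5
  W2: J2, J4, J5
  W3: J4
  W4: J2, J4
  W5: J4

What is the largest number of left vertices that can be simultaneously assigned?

4

Unit-capacity flow: source→left, listed edges, right→sink; max matching = max flow.
Augmenting path W1→J1 (+1); matched 1.
Augmenting path W2→J2 (+1); matched 2.
Augmenting path W3→J4 (+1); matched 3.
Augmenting path W4→J2→W2→J5 (+1); matched 4.
No augmenting path remains; maximum matching = 4.
König certificate: {W1, W2, W4, J4} is a vertex cover of size 4 (every listed pair touches it), so no matching can be larger.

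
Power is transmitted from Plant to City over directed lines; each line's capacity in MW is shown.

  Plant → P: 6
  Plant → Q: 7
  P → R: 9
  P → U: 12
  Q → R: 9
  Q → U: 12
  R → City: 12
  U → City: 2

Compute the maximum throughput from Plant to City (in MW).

Augment Plant→P→R→City: bottleneck 6, flow now 6.
Augment Plant→Q→R→City: bottleneck 6, flow now 12.
Augment Plant→Q→U→City: bottleneck 1, flow now 13.
No augmenting path remains; maximum flow = 13.
In the residual graph, reachable from Plant: {Plant}.
Min-cut edges: Plant→P (6), Plant→Q (7); capacity 6 + 7 = 13.
This cut is saturated, so no flow can exceed 13.

13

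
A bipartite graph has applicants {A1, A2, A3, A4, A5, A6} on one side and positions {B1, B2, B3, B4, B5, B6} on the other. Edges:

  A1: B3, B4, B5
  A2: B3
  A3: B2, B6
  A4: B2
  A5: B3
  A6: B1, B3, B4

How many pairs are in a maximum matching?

Unit-capacity flow: source→left, listed edges, right→sink; max matching = max flow.
Augmenting path A1→B3 (+1); matched 1.
Augmenting path A3→B2 (+1); matched 2.
Augmenting path A6→B1 (+1); matched 3.
Augmenting path A2→B3→A1→B4 (+1); matched 4.
Augmenting path A4→B2→A3→B6 (+1); matched 5.
No augmenting path remains; maximum matching = 5.
König certificate: {A1, A3, A4, A6, B3} is a vertex cover of size 5 (every listed pair touches it), so no matching can be larger.

5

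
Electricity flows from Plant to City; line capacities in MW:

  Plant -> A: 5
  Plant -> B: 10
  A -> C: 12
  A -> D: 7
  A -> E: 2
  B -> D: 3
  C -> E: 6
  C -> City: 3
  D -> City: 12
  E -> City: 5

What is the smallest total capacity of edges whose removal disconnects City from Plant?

8

Augment Plant→A→C→City: bottleneck 3, flow now 3.
Augment Plant→A→D→City: bottleneck 2, flow now 5.
Augment Plant→B→D→City: bottleneck 3, flow now 8.
No augmenting path remains; maximum flow = 8.
By max-flow min-cut, the minimum cut capacity equals the max flow.
In the residual graph, reachable from Plant: {Plant, B}.
Min-cut edges: Plant→A (5), B→D (3); capacity 5 + 3 = 8.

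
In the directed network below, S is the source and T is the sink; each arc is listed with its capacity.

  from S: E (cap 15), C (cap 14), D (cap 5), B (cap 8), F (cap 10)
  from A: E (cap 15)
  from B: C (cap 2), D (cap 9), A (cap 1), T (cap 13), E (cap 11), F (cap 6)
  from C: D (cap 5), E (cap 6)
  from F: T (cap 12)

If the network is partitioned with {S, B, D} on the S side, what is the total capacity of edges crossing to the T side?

Edges leaving {S, B, D}: S→C (14), S→E (15), S→F (10), B→A (1), B→C (2), B→E (11), B→F (6), B→T (13).
Cut capacity = 14 + 15 + 10 + 1 + 2 + 11 + 6 + 13 = 72.

72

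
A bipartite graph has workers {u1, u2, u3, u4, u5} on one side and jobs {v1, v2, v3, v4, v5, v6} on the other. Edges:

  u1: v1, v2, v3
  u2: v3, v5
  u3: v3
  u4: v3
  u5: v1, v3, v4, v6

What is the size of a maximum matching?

4

Unit-capacity flow: source→left, listed edges, right→sink; max matching = max flow.
Augmenting path u1→v1 (+1); matched 1.
Augmenting path u2→v3 (+1); matched 2.
Augmenting path u5→v4 (+1); matched 3.
Augmenting path u3→v3→u2→v5 (+1); matched 4.
No augmenting path remains; maximum matching = 4.
König certificate: {u1, u2, u5, v3} is a vertex cover of size 4 (every listed pair touches it), so no matching can be larger.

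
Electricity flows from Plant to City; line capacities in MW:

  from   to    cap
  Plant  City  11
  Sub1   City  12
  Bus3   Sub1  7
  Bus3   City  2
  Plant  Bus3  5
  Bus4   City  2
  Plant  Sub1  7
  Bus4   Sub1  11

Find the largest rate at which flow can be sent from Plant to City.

Augment Plant→City: bottleneck 11, flow now 11.
Augment Plant→Bus3→City: bottleneck 2, flow now 13.
Augment Plant→Sub1→City: bottleneck 7, flow now 20.
Augment Plant→Bus3→Sub1→City: bottleneck 3, flow now 23.
No augmenting path remains; maximum flow = 23.
In the residual graph, reachable from Plant: {Plant}.
Min-cut edges: Plant→Bus3 (5), Plant→Sub1 (7), Plant→City (11); capacity 5 + 7 + 11 = 23.
This cut is saturated, so no flow can exceed 23.

23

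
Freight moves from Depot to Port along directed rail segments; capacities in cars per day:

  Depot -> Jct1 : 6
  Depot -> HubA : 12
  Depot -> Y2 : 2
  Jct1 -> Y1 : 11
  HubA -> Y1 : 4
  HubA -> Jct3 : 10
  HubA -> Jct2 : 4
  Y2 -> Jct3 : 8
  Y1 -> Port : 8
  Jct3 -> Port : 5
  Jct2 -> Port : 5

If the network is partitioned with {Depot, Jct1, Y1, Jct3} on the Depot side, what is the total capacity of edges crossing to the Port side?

Edges leaving {Depot, Jct1, Y1, Jct3}: Depot→HubA (12), Depot→Y2 (2), Y1→Port (8), Jct3→Port (5).
Cut capacity = 12 + 2 + 8 + 5 = 27.

27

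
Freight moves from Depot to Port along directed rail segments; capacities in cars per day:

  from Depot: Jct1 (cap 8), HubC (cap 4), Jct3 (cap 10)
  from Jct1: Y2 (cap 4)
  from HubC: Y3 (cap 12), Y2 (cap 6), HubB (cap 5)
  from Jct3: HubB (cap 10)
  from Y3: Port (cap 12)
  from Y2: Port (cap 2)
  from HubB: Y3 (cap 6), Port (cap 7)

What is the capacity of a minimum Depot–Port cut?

Augment Depot→Jct1→Y2→Port: bottleneck 2, flow now 2.
Augment Depot→HubC→Y3→Port: bottleneck 4, flow now 6.
Augment Depot→Jct3→HubB→Port: bottleneck 7, flow now 13.
Augment Depot→Jct3→HubB→Y3→Port: bottleneck 3, flow now 16.
No augmenting path remains; maximum flow = 16.
By max-flow min-cut, the minimum cut capacity equals the max flow.
In the residual graph, reachable from Depot: {Depot, Jct1, Y2}.
Min-cut edges: Depot→HubC (4), Depot→Jct3 (10), Y2→Port (2); capacity 4 + 10 + 2 = 16.

16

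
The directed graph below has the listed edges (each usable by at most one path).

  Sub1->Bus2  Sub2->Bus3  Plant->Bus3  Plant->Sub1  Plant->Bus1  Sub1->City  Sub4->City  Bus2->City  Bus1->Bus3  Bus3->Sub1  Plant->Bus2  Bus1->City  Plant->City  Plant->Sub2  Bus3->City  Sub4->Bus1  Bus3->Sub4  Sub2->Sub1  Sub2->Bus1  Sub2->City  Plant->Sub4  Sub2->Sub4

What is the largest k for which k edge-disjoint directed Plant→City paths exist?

7

Assign every edge capacity 1; by Menger, the answer equals the max flow.
Path Plant→City (+1); total 1.
Path Plant→Sub2→City (+1); total 2.
Path Plant→Bus1→City (+1); total 3.
Path Plant→Bus3→City (+1); total 4.
Path Plant→Sub1→City (+1); total 5.
Path Plant→Sub4→City (+1); total 6.
Path Plant→Bus2→City (+1); total 7.
No residual Plant→City path; max flow = 7.
Certifying cut of size 7: {Plant→Bus1, Plant→Bus2, Plant→Bus3, Plant→City, Plant→Sub1, Plant→Sub2, Plant→Sub4}.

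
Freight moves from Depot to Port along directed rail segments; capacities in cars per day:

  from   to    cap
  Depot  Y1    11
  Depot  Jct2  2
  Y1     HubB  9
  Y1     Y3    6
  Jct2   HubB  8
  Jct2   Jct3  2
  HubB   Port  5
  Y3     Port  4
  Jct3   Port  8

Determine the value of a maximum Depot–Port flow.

Augment Depot→Y1→HubB→Port: bottleneck 5, flow now 5.
Augment Depot→Y1→Y3→Port: bottleneck 4, flow now 9.
Augment Depot→Jct2→Jct3→Port: bottleneck 2, flow now 11.
No augmenting path remains; maximum flow = 11.
In the residual graph, reachable from Depot: {Depot, Y1, HubB, Y3}.
Min-cut edges: Depot→Jct2 (2), HubB→Port (5), Y3→Port (4); capacity 2 + 5 + 4 = 11.
This cut is saturated, so no flow can exceed 11.

11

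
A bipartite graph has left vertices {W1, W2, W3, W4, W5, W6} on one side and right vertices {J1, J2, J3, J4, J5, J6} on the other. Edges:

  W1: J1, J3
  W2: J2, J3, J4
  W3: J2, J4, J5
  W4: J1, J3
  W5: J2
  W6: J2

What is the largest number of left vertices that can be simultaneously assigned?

5

Unit-capacity flow: source→left, listed edges, right→sink; max matching = max flow.
Augmenting path W1→J1 (+1); matched 1.
Augmenting path W2→J2 (+1); matched 2.
Augmenting path W3→J4 (+1); matched 3.
Augmenting path W4→J3 (+1); matched 4.
Augmenting path W5→J2→W2→J4→W3→J5 (+1); matched 5.
No augmenting path remains; maximum matching = 5.
König certificate: {W1, W2, W3, W4, J2} is a vertex cover of size 5 (every listed pair touches it), so no matching can be larger.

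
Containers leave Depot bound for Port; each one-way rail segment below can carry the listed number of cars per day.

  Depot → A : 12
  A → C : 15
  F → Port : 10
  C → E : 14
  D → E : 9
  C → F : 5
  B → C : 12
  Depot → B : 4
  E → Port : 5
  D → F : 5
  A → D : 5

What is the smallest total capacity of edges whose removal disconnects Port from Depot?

Augment Depot→A→C→E→Port: bottleneck 5, flow now 5.
Augment Depot→A→C→F→Port: bottleneck 5, flow now 10.
Augment Depot→A→D→F→Port: bottleneck 2, flow now 12.
Augment Depot→B→C→A→D→F→Port: bottleneck 3, flow now 15. (uses reverse residual edge)
No augmenting path remains; maximum flow = 15.
By max-flow min-cut, the minimum cut capacity equals the max flow.
In the residual graph, reachable from Depot: {Depot, A, B, C, E}.
Min-cut edges: A→D (5), C→F (5), E→Port (5); capacity 5 + 5 + 5 = 15.

15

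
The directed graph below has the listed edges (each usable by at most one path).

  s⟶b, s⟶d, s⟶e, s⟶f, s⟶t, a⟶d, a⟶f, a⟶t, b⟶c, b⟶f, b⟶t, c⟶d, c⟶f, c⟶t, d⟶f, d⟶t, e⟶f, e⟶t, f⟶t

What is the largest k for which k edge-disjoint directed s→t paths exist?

Assign every edge capacity 1; by Menger, the answer equals the max flow.
Path s→t (+1); total 1.
Path s→b→t (+1); total 2.
Path s→d→t (+1); total 3.
Path s→e→t (+1); total 4.
Path s→f→t (+1); total 5.
No residual s→t path; max flow = 5.
Certifying cut of size 5: {s→b, s→d, s→e, s→f, s→t}.

5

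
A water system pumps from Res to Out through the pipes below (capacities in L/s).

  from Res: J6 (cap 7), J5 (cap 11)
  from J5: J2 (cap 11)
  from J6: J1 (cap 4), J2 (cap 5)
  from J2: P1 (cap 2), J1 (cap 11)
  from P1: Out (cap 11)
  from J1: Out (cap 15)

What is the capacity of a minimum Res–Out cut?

Augment Res→J6→J1→Out: bottleneck 4, flow now 4.
Augment Res→J5→J2→P1→Out: bottleneck 2, flow now 6.
Augment Res→J5→J2→J1→Out: bottleneck 9, flow now 15.
Augment Res→J6→J2→J1→Out: bottleneck 2, flow now 17.
No augmenting path remains; maximum flow = 17.
By max-flow min-cut, the minimum cut capacity equals the max flow.
In the residual graph, reachable from Res: {Res, J5, J6, J2}.
Min-cut edges: J6→J1 (4), J2→P1 (2), J2→J1 (11); capacity 4 + 2 + 11 = 17.

17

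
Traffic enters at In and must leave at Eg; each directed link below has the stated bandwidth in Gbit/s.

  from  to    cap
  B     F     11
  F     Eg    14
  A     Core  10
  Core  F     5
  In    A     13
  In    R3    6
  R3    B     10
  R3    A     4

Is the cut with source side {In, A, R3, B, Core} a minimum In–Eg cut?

No — its capacity is 16, but the minimum cut has capacity 11.

Given cut capacity: 11 + 5 = 16.
Augment In→A→Core→F→Eg: bottleneck 5, flow now 5.
Augment In→R3→B→F→Eg: bottleneck 6, flow now 11.
No augmenting path remains; maximum flow = 11.
In the residual graph, reachable from In: {In, A, Core}.
Min-cut edges: In→R3 (6), Core→F (5); capacity 6 + 5 = 11.
Cut capacity 16 exceeds the max flow 11, so it is not minimum.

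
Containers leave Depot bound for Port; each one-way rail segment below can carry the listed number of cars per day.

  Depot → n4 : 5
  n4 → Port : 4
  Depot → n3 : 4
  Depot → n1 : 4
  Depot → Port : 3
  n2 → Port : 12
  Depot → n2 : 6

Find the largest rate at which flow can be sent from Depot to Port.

13

Augment Depot→Port: bottleneck 3, flow now 3.
Augment Depot→n2→Port: bottleneck 6, flow now 9.
Augment Depot→n4→Port: bottleneck 4, flow now 13.
No augmenting path remains; maximum flow = 13.
In the residual graph, reachable from Depot: {Depot, n1, n3, n4}.
Min-cut edges: Depot→n2 (6), Depot→Port (3), n4→Port (4); capacity 6 + 3 + 4 = 13.
This cut is saturated, so no flow can exceed 13.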